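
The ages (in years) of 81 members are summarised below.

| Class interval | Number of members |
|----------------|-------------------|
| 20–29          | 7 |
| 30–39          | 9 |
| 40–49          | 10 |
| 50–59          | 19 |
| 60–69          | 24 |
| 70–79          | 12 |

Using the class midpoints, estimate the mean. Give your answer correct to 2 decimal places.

54.38

Midpoints: 24.5, 34.5, 44.5, 54.5, 64.5, 74.5
Σfm = 7×24.5 + 9×34.5 + 10×44.5 + 19×54.5 + 24×64.5 + 12×74.5 = 4404.5
n = Σf = 81
Mean = 4404.5 / 81 = 54.3765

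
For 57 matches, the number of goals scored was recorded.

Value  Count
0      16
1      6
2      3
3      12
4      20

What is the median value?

Cumulative frequencies: 16, 22, 25, 37, 57
n = 57, so the median is the value in position (n+1)/2 = 29.
Position 29 falls at value 3.

3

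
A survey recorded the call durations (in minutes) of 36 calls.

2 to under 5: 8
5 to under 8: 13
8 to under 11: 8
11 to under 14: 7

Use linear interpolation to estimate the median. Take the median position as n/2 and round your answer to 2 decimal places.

Cumulative frequencies: 8, 21, 29, 36
n = 36; position = n/2 = 18.
This falls in the class 5 to under 8: L = 5, F = 8, f = 13, h = 3.
Median ≈ 5 + ((18 − 8) / 13) × 3 = 7.3077

7.31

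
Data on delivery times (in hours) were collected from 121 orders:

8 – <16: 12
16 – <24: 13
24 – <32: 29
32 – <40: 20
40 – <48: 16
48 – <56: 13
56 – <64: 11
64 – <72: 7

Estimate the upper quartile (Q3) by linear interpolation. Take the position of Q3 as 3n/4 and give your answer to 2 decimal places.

48.46

Cumulative frequencies: 12, 25, 54, 74, 90, 103, 114, 121
n = 121; position = 3n/4 = 90.75.
This falls in the class 48 – <56: L = 48, F = 90, f = 13, h = 8.
Upper quartile ≈ 48 + ((90.75 − 90) / 13) × 8 = 48.4615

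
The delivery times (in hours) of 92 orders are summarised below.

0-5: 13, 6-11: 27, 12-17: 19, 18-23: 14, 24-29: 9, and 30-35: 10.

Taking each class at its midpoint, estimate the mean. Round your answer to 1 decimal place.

Midpoints: 2.5, 8.5, 14.5, 20.5, 26.5, 32.5
Σfm = 13×2.5 + 27×8.5 + 19×14.5 + 14×20.5 + 9×26.5 + 10×32.5 = 1388
n = Σf = 92
Mean = 1388 / 92 = 15.0870

15.1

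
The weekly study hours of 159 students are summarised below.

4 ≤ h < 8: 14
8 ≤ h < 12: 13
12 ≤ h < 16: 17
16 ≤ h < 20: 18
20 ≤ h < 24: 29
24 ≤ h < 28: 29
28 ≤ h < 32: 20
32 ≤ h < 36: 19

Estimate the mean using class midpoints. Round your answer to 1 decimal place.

21.5

Midpoints: 6, 10, 14, 18, 22, 26, 30, 34
Σfm = 14×6 + 13×10 + 17×14 + 18×18 + 29×22 + 29×26 + 20×30 + 19×34 = 3414
n = Σf = 159
Mean = 3414 / 159 = 21.4717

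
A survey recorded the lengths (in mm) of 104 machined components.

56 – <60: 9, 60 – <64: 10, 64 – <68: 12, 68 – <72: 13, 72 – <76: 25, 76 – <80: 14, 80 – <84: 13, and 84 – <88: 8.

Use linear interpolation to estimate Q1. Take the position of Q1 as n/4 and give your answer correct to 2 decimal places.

Cumulative frequencies: 9, 19, 31, 44, 69, 83, 96, 104
n = 104; position = n/4 = 26.
This falls in the class 64 – <68: L = 64, F = 19, f = 12, h = 4.
Lower quartile ≈ 64 + ((26 − 19) / 12) × 4 = 66.3333

66.33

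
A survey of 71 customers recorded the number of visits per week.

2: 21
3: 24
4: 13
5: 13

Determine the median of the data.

Cumulative frequencies: 21, 45, 58, 71
n = 71, so the median is the value in position (n+1)/2 = 36.
Position 36 falls at value 3.

3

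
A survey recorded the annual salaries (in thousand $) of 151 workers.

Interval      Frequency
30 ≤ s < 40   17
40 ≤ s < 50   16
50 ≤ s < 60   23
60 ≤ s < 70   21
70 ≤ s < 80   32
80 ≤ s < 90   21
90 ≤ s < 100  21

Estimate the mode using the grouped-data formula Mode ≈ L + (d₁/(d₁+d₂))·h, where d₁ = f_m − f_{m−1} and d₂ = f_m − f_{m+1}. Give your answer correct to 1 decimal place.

Modal class: 70 ≤ s < 80 (highest frequency 32).
d₁ = 32 − 21 = 11, d₂ = 32 − 21 = 11
Mode ≈ 70 + (11/(11+11)) × 10 = 70 + 5.0000 = 75.0000

75.0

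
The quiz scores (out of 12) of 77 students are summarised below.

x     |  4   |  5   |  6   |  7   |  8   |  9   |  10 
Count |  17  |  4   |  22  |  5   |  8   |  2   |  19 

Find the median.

6

Cumulative frequencies: 17, 21, 43, 48, 56, 58, 77
n = 77, so the median is the value in position (n+1)/2 = 39.
Position 39 falls at value 6.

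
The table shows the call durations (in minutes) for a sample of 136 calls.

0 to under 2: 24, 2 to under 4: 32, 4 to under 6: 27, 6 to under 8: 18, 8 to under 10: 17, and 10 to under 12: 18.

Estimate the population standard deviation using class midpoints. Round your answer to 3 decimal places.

Midpoints: 1, 3, 5, 7, 9, 11
n = 136, Σfm = 732, mean = 5.3824
Σfm² = 5424
Σf(m − x̄)² = Σfm² − (Σfm)²/n = 5424 − 732²/136 = 1484.1176
Population variance = 1484.1176 / 136 = 10.9126
Standard deviation = √10.9126 = 3.3034

3.303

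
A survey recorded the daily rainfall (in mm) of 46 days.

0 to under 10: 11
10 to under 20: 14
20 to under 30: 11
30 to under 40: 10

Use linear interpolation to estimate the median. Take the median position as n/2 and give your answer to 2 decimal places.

18.57

Cumulative frequencies: 11, 25, 36, 46
n = 46; position = n/2 = 23.
This falls in the class 10 to under 20: L = 10, F = 11, f = 14, h = 10.
Median ≈ 10 + ((23 − 11) / 14) × 10 = 18.5714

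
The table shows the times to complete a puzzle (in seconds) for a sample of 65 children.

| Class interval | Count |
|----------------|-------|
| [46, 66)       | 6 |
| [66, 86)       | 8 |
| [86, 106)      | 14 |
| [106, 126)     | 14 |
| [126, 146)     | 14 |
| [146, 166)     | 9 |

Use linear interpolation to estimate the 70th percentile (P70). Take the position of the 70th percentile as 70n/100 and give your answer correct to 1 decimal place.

Cumulative frequencies: 6, 14, 28, 42, 56, 65
n = 65; position = 70n/100 = 45.5.
This falls in the class [126, 146): L = 126, F = 42, f = 14, h = 20.
70th percentile ≈ 126 + ((45.5 − 42) / 14) × 20 = 131.0000

131.0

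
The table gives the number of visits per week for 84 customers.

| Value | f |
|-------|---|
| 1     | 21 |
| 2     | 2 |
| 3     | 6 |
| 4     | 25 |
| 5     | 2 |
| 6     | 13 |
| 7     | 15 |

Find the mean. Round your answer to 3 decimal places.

4.000

Values: 1, 2, 3, 4, 5, 6, 7
Σfx = 21×1 + 2×2 + 6×3 + 25×4 + 2×5 + 13×6 + 15×7 = 336
n = Σf = 84
Mean = 336 / 84 = 4.0000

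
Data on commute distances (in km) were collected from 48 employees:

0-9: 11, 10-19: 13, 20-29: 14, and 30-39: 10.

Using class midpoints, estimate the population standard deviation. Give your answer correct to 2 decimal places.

Midpoints: 4.5, 14.5, 24.5, 34.5
n = 48, Σfm = 926, mean = 19.2917
Σfm² = 23262
Σf(m − x̄)² = Σfm² − (Σfm)²/n = 23262 − 926²/48 = 5397.9167
Population variance = 5397.9167 / 48 = 112.4566
Standard deviation = √112.4566 = 10.6046

10.60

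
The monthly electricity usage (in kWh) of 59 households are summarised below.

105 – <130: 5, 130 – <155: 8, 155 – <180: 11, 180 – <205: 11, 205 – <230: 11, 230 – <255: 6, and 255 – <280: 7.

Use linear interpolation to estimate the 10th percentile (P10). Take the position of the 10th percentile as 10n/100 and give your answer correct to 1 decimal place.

132.8

Cumulative frequencies: 5, 13, 24, 35, 46, 52, 59
n = 59; position = 10n/100 = 5.9.
This falls in the class 130 – <155: L = 130, F = 5, f = 8, h = 25.
10th percentile ≈ 130 + ((5.9 − 5) / 8) × 25 = 132.8125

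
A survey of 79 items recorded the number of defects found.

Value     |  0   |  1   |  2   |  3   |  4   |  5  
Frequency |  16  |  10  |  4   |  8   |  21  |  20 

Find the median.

4

Cumulative frequencies: 16, 26, 30, 38, 59, 79
n = 79, so the median is the value in position (n+1)/2 = 40.
Position 40 falls at value 4.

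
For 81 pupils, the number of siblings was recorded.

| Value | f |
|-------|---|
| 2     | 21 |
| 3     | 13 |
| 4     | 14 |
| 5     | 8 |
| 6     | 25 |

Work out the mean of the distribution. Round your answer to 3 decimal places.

Values: 2, 3, 4, 5, 6
Σfx = 21×2 + 13×3 + 14×4 + 8×5 + 25×6 = 327
n = Σf = 81
Mean = 327 / 81 = 4.0370

4.037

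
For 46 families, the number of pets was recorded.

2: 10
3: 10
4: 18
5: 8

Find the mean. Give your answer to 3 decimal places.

Values: 2, 3, 4, 5
Σfx = 10×2 + 10×3 + 18×4 + 8×5 = 162
n = Σf = 46
Mean = 162 / 46 = 3.5217

3.522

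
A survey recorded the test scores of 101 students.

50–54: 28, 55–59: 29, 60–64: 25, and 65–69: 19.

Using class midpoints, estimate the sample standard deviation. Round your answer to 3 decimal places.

Midpoints: 52, 57, 62, 67
n = 101, Σfm = 5932, mean = 58.7327
Σfm² = 351324
Σf(m − x̄)² = Σfm² − (Σfm)²/n = 351324 − 5932²/101 = 2921.7822
Sample variance = 2921.7822 / 100 = 29.2178
Standard deviation = √29.2178 = 5.4054

5.405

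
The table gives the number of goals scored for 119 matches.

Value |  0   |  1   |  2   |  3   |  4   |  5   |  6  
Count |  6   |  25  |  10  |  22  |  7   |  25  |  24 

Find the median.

Cumulative frequencies: 6, 31, 41, 63, 70, 95, 119
n = 119, so the median is the value in position (n+1)/2 = 60.
Position 60 falls at value 3.

3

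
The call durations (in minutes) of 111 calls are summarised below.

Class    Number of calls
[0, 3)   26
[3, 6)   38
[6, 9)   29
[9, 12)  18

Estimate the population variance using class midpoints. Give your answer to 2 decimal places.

9.19

Midpoints: 1.5, 4.5, 7.5, 10.5
n = 111, Σfm = 616.5, mean = 5.5541
Σfm² = 4443.75
Σf(m − x̄)² = Σfm² − (Σfm)²/n = 4443.75 − 616.5²/111 = 1019.6757
Population variance = 1019.6757 / 111 = 9.1863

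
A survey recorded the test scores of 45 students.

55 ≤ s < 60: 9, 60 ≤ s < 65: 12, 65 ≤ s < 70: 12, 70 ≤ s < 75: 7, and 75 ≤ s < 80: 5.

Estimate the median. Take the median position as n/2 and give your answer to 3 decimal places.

Cumulative frequencies: 9, 21, 33, 40, 45
n = 45; position = n/2 = 22.5.
This falls in the class 65 ≤ s < 70: L = 65, F = 21, f = 12, h = 5.
Median ≈ 65 + ((22.5 − 21) / 12) × 5 = 65.6250

65.625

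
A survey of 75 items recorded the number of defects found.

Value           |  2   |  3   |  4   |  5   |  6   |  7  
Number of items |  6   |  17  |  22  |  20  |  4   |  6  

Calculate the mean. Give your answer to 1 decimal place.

4.2

Values: 2, 3, 4, 5, 6, 7
Σfx = 6×2 + 17×3 + 22×4 + 20×5 + 4×6 + 6×7 = 317
n = Σf = 75
Mean = 317 / 75 = 4.2267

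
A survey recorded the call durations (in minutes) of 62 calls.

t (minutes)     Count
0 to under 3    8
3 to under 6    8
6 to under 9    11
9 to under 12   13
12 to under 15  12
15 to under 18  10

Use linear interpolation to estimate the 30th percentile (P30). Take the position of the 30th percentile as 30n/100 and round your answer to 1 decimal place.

Cumulative frequencies: 8, 16, 27, 40, 52, 62
n = 62; position = 30n/100 = 18.6.
This falls in the class 6 to under 9: L = 6, F = 16, f = 11, h = 3.
30th percentile ≈ 6 + ((18.6 − 16) / 11) × 3 = 6.7091

6.7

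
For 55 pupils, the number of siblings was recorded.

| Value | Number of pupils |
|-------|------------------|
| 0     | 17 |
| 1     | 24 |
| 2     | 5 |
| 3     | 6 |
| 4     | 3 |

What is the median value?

1

Cumulative frequencies: 17, 41, 46, 52, 55
n = 55, so the median is the value in position (n+1)/2 = 28.
Position 28 falls at value 1.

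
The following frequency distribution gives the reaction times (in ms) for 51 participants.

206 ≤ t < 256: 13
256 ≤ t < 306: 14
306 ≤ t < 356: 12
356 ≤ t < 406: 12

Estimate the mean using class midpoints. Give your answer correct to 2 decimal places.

Midpoints: 231, 281, 331, 381
Σfm = 13×231 + 14×281 + 12×331 + 12×381 = 15481
n = Σf = 51
Mean = 15481 / 51 = 303.5490

303.55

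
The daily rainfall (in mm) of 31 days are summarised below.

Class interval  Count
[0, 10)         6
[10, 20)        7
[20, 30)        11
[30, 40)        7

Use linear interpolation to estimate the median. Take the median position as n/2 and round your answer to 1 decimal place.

Cumulative frequencies: 6, 13, 24, 31
n = 31; position = n/2 = 15.5.
This falls in the class [20, 30): L = 20, F = 13, f = 11, h = 10.
Median ≈ 20 + ((15.5 − 13) / 11) × 10 = 22.2727

22.3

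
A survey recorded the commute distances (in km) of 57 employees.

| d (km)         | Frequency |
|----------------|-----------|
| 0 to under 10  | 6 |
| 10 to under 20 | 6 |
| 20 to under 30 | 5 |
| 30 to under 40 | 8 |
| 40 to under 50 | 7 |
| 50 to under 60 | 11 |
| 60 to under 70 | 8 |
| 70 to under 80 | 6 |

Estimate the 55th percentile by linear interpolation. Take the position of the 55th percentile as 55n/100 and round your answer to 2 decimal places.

49.07

Cumulative frequencies: 6, 12, 17, 25, 32, 43, 51, 57
n = 57; position = 55n/100 = 31.35.
This falls in the class 40 to under 50: L = 40, F = 25, f = 7, h = 10.
55th percentile ≈ 40 + ((31.35 − 25) / 7) × 10 = 49.0714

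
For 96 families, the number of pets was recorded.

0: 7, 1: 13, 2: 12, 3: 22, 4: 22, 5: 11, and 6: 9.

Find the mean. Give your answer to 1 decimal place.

Values: 0, 1, 2, 3, 4, 5, 6
Σfx = 7×0 + 13×1 + 12×2 + 22×3 + 22×4 + 11×5 + 9×6 = 300
n = Σf = 96
Mean = 300 / 96 = 3.1250

3.1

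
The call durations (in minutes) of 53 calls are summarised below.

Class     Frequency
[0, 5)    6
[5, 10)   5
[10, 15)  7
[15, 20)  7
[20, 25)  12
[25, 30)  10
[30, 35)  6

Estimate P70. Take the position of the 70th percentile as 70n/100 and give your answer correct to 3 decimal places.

Cumulative frequencies: 6, 11, 18, 25, 37, 47, 53
n = 53; position = 70n/100 = 37.1.
This falls in the class [25, 30): L = 25, F = 37, f = 10, h = 5.
70th percentile ≈ 25 + ((37.1 − 37) / 10) × 5 = 25.0500

25.050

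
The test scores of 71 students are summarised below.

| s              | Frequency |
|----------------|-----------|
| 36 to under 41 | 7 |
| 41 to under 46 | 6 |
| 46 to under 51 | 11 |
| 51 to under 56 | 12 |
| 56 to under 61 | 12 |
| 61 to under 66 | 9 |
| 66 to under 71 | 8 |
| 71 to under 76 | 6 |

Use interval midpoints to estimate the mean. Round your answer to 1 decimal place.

Midpoints: 38.5, 43.5, 48.5, 53.5, 58.5, 63.5, 68.5, 73.5
Σfm = 7×38.5 + 6×43.5 + 11×48.5 + 12×53.5 + 12×58.5 + 9×63.5 + 8×68.5 + 6×73.5 = 3968.5
n = Σf = 71
Mean = 3968.5 / 71 = 55.8944

55.9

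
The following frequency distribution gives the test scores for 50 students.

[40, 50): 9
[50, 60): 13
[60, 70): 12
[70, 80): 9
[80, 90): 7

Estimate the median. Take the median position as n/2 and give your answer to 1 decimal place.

Cumulative frequencies: 9, 22, 34, 43, 50
n = 50; position = n/2 = 25.
This falls in the class [60, 70): L = 60, F = 22, f = 12, h = 10.
Median ≈ 60 + ((25 − 22) / 12) × 10 = 62.5000

62.5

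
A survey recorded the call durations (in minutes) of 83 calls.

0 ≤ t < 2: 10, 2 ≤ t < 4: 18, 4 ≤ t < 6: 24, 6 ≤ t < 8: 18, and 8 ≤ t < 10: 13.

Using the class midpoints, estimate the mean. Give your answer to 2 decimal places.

Midpoints: 1, 3, 5, 7, 9
Σfm = 10×1 + 18×3 + 24×5 + 18×7 + 13×9 = 427
n = Σf = 83
Mean = 427 / 83 = 5.1446

5.14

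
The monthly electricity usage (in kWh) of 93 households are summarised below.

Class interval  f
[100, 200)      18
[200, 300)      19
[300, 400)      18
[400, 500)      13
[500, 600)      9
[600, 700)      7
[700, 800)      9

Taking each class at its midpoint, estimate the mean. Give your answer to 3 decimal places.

Midpoints: 150, 250, 350, 450, 550, 650, 750
Σfm = 18×150 + 19×250 + 18×350 + 13×450 + 9×550 + 7×650 + 9×750 = 35850
n = Σf = 93
Mean = 35850 / 93 = 385.4839

385.484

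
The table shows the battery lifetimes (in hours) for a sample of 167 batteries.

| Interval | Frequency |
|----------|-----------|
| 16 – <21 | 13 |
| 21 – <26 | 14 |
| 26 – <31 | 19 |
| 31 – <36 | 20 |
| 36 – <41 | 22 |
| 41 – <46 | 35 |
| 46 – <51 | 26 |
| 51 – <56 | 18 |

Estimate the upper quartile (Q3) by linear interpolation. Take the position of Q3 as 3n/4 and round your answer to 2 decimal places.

46.43

Cumulative frequencies: 13, 27, 46, 66, 88, 123, 149, 167
n = 167; position = 3n/4 = 125.25.
This falls in the class 46 – <51: L = 46, F = 123, f = 26, h = 5.
Upper quartile ≈ 46 + ((125.25 − 123) / 26) × 5 = 46.4327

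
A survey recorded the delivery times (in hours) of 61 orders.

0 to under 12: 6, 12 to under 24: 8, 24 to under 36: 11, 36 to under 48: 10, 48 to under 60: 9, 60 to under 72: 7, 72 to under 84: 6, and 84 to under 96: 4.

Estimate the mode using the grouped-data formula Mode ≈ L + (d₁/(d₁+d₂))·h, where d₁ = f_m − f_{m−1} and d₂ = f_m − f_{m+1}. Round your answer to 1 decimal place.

33.0

Modal class: 24 to under 36 (highest frequency 11).
d₁ = 11 − 8 = 3, d₂ = 11 − 10 = 1
Mode ≈ 24 + (3/(3+1)) × 12 = 24 + 9.0000 = 33.0000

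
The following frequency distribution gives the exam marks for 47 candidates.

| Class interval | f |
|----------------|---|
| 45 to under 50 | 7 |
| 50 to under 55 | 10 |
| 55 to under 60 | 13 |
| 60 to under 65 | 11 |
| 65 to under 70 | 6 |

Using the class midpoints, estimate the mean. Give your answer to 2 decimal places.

Midpoints: 47.5, 52.5, 57.5, 62.5, 67.5
Σfm = 7×47.5 + 10×52.5 + 13×57.5 + 11×62.5 + 6×67.5 = 2697.5
n = Σf = 47
Mean = 2697.5 / 47 = 57.3936

57.39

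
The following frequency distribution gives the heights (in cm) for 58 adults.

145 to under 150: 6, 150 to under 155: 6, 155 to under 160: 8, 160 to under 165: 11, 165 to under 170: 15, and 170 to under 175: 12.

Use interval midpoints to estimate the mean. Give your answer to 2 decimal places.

162.59

Midpoints: 147.5, 152.5, 157.5, 162.5, 167.5, 172.5
Σfm = 6×147.5 + 6×152.5 + 8×157.5 + 11×162.5 + 15×167.5 + 12×172.5 = 9430
n = Σf = 58
Mean = 9430 / 58 = 162.5862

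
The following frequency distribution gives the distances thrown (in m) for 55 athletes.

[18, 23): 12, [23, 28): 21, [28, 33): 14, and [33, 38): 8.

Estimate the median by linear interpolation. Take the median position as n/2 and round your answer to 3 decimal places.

26.690

Cumulative frequencies: 12, 33, 47, 55
n = 55; position = n/2 = 27.5.
This falls in the class [23, 28): L = 23, F = 12, f = 21, h = 5.
Median ≈ 23 + ((27.5 − 12) / 21) × 5 = 26.6905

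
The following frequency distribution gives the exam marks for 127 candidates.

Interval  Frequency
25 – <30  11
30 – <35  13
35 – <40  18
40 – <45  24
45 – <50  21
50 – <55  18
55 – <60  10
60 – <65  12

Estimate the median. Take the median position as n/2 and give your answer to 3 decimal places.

Cumulative frequencies: 11, 24, 42, 66, 87, 105, 115, 127
n = 127; position = n/2 = 63.5.
This falls in the class 40 – <45: L = 40, F = 42, f = 24, h = 5.
Median ≈ 40 + ((63.5 − 42) / 24) × 5 = 44.4792

44.479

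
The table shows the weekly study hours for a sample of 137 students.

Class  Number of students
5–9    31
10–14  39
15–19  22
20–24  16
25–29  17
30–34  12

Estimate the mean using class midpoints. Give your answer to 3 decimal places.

Midpoints: 7, 12, 17, 22, 27, 32
Σfm = 31×7 + 39×12 + 22×17 + 16×22 + 17×27 + 12×32 = 2254
n = Σf = 137
Mean = 2254 / 137 = 16.4526

16.453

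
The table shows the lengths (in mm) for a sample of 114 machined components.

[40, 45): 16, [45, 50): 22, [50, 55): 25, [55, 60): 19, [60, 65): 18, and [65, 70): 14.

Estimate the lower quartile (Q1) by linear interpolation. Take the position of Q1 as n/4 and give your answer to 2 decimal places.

Cumulative frequencies: 16, 38, 63, 82, 100, 114
n = 114; position = n/4 = 28.5.
This falls in the class [45, 50): L = 45, F = 16, f = 22, h = 5.
Lower quartile ≈ 45 + ((28.5 − 16) / 22) × 5 = 47.8409

47.84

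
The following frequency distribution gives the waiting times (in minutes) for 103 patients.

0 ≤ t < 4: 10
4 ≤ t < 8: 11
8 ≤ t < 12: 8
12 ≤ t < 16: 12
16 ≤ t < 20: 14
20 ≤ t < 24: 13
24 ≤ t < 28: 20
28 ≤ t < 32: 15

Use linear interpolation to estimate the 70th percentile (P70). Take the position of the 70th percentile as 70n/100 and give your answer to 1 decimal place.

24.8

Cumulative frequencies: 10, 21, 29, 41, 55, 68, 88, 103
n = 103; position = 70n/100 = 72.1.
This falls in the class 24 ≤ t < 28: L = 24, F = 68, f = 20, h = 4.
70th percentile ≈ 24 + ((72.1 − 68) / 20) × 4 = 24.8200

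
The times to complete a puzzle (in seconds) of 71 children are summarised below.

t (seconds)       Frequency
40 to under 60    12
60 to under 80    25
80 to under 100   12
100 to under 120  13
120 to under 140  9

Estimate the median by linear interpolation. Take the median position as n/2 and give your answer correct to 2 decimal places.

Cumulative frequencies: 12, 37, 49, 62, 71
n = 71; position = n/2 = 35.5.
This falls in the class 60 to under 80: L = 60, F = 12, f = 25, h = 20.
Median ≈ 60 + ((35.5 − 12) / 25) × 20 = 78.8000

78.80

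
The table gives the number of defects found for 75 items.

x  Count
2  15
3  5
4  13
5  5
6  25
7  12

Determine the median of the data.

Cumulative frequencies: 15, 20, 33, 38, 63, 75
n = 75, so the median is the value in position (n+1)/2 = 38.
Position 38 falls at value 5.

5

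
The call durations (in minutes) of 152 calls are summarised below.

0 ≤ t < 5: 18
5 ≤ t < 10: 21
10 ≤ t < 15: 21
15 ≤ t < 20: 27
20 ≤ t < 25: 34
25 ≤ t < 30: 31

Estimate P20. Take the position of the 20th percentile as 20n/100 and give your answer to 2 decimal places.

7.95

Cumulative frequencies: 18, 39, 60, 87, 121, 152
n = 152; position = 20n/100 = 30.4.
This falls in the class 5 ≤ t < 10: L = 5, F = 18, f = 21, h = 5.
20th percentile ≈ 5 + ((30.4 − 18) / 21) × 5 = 7.9524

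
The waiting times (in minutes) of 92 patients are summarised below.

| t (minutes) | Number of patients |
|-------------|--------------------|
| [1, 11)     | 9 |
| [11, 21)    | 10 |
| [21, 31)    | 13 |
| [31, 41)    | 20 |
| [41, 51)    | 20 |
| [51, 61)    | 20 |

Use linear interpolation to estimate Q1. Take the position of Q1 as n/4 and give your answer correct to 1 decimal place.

24.1

Cumulative frequencies: 9, 19, 32, 52, 72, 92
n = 92; position = n/4 = 23.
This falls in the class [21, 31): L = 21, F = 19, f = 13, h = 10.
Lower quartile ≈ 21 + ((23 − 19) / 13) × 10 = 24.0769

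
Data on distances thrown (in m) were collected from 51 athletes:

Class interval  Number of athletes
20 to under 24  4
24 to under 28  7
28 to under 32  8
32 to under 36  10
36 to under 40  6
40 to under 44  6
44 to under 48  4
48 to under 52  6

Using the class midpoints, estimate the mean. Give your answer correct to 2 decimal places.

35.57

Midpoints: 22, 26, 30, 34, 38, 42, 46, 50
Σfm = 4×22 + 7×26 + 8×30 + 10×34 + 6×38 + 6×42 + 4×46 + 6×50 = 1814
n = Σf = 51
Mean = 1814 / 51 = 35.5686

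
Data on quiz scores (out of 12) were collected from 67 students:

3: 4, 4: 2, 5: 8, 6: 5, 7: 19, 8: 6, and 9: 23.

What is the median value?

Cumulative frequencies: 4, 6, 14, 19, 38, 44, 67
n = 67, so the median is the value in position (n+1)/2 = 34.
Position 34 falls at value 7.

7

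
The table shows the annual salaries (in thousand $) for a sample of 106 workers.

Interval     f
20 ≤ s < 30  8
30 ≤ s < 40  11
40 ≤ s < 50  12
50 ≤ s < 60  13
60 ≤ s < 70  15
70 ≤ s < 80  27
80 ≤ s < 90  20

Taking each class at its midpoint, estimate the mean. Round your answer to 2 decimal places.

Midpoints: 25, 35, 45, 55, 65, 75, 85
Σfm = 8×25 + 11×35 + 12×45 + 13×55 + 15×65 + 27×75 + 20×85 = 6540
n = Σf = 106
Mean = 6540 / 106 = 61.6981

61.70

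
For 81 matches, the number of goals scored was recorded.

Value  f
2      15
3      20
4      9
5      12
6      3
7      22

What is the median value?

4

Cumulative frequencies: 15, 35, 44, 56, 59, 81
n = 81, so the median is the value in position (n+1)/2 = 41.
Position 41 falls at value 4.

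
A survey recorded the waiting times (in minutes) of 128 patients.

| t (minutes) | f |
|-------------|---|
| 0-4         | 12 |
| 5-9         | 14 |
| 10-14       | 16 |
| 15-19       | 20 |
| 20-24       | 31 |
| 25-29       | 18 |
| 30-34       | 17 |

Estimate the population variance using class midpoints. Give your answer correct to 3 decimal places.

Midpoints: 2, 7, 12, 17, 22, 27, 32
n = 128, Σfm = 2366, mean = 18.4844
Σfm² = 54352
Σf(m − x̄)² = Σfm² − (Σfm)²/n = 54352 − 2366²/128 = 10617.9688
Population variance = 10617.9688 / 128 = 82.9529

82.953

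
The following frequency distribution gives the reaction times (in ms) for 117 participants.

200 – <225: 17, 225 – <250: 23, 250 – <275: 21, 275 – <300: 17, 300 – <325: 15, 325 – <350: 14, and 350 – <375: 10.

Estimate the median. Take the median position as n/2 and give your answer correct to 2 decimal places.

272.02

Cumulative frequencies: 17, 40, 61, 78, 93, 107, 117
n = 117; position = n/2 = 58.5.
This falls in the class 250 – <275: L = 250, F = 40, f = 21, h = 25.
Median ≈ 250 + ((58.5 − 40) / 21) × 25 = 272.0238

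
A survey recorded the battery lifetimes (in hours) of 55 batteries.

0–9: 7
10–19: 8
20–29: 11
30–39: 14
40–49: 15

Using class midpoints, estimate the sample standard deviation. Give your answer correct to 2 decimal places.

Midpoints: 4.5, 14.5, 24.5, 34.5, 44.5
n = 55, Σfm = 1567.5, mean = 28.5000
Σfm² = 54793.75
Σf(m − x̄)² = Σfm² − (Σfm)²/n = 54793.75 − 1567.5²/55 = 10120.0000
Sample variance = 10120.0000 / 54 = 187.4074
Standard deviation = √187.4074 = 13.6897

13.69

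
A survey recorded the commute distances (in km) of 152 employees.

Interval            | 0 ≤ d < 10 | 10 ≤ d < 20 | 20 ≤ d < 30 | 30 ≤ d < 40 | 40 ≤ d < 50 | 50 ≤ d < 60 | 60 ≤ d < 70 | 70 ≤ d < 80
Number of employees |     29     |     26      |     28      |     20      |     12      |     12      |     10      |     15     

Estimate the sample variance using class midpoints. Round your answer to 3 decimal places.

Midpoints: 5, 15, 25, 35, 45, 55, 65, 75
n = 152, Σfm = 4910, mean = 32.3026
Σfm² = 235800
Σf(m − x̄)² = Σfm² − (Σfm)²/n = 235800 − 4910²/152 = 77194.0789
Sample variance = 77194.0789 / 151 = 511.2191

511.219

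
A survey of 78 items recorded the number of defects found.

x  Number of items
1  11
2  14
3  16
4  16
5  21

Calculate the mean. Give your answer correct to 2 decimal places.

3.28

Values: 1, 2, 3, 4, 5
Σfx = 11×1 + 14×2 + 16×3 + 16×4 + 21×5 = 256
n = Σf = 78
Mean = 256 / 78 = 3.2821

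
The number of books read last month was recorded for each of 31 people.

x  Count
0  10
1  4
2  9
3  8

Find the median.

2

Cumulative frequencies: 10, 14, 23, 31
n = 31, so the median is the value in position (n+1)/2 = 16.
Position 16 falls at value 2.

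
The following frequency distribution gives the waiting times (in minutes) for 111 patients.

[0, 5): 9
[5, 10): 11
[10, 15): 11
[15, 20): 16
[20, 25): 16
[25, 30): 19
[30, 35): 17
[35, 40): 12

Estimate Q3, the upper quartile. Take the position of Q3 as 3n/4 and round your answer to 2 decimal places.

Cumulative frequencies: 9, 20, 31, 47, 63, 82, 99, 111
n = 111; position = 3n/4 = 83.25.
This falls in the class [30, 35): L = 30, F = 82, f = 17, h = 5.
Upper quartile ≈ 30 + ((83.25 − 82) / 17) × 5 = 30.3676

30.37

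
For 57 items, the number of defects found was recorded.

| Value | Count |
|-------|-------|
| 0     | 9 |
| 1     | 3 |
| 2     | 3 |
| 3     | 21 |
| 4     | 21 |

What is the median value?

3

Cumulative frequencies: 9, 12, 15, 36, 57
n = 57, so the median is the value in position (n+1)/2 = 29.
Position 29 falls at value 3.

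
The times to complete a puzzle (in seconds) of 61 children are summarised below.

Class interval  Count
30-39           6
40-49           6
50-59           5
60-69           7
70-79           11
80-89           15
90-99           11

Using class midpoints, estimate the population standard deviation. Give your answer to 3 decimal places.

19.336

Midpoints: 34.5, 44.5, 54.5, 64.5, 74.5, 84.5, 94.5
n = 61, Σfm = 4324.5, mean = 70.8934
Σfm² = 329385.25
Σf(m − x̄)² = Σfm² − (Σfm)²/n = 329385.25 − 4324.5²/61 = 22806.5574
Population variance = 22806.5574 / 61 = 373.8780
Standard deviation = √373.8780 = 19.3359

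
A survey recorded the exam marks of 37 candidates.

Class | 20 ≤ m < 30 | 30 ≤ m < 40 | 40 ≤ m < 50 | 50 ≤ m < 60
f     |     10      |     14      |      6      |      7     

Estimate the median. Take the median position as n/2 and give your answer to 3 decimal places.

36.071

Cumulative frequencies: 10, 24, 30, 37
n = 37; position = n/2 = 18.5.
This falls in the class 30 ≤ m < 40: L = 30, F = 10, f = 14, h = 10.
Median ≈ 30 + ((18.5 − 10) / 14) × 10 = 36.0714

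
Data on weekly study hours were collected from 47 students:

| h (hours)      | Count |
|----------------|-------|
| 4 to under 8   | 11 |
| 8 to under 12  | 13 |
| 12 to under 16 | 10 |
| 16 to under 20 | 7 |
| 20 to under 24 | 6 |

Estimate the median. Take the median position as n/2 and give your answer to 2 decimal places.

11.85

Cumulative frequencies: 11, 24, 34, 41, 47
n = 47; position = n/2 = 23.5.
This falls in the class 8 to under 12: L = 8, F = 11, f = 13, h = 4.
Median ≈ 8 + ((23.5 − 11) / 13) × 4 = 11.8462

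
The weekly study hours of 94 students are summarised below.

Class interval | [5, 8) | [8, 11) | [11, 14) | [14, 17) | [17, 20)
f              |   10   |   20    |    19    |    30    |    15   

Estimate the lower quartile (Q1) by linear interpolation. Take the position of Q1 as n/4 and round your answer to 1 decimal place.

10.0

Cumulative frequencies: 10, 30, 49, 79, 94
n = 94; position = n/4 = 23.5.
This falls in the class [8, 11): L = 8, F = 10, f = 20, h = 3.
Lower quartile ≈ 8 + ((23.5 − 10) / 20) × 3 = 10.0250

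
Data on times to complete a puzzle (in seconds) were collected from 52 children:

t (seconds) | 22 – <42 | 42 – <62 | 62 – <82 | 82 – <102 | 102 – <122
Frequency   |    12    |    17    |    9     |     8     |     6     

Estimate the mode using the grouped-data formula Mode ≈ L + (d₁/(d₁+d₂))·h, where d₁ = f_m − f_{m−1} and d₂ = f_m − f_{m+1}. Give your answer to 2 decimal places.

Modal class: 42 – <62 (highest frequency 17).
d₁ = 17 − 12 = 5, d₂ = 17 − 9 = 8
Mode ≈ 42 + (5/(5+8)) × 20 = 42 + 7.6923 = 49.6923

49.69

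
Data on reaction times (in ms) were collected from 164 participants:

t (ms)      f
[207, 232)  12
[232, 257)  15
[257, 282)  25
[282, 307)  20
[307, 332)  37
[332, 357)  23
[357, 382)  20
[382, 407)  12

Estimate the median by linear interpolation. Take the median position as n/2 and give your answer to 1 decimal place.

313.8

Cumulative frequencies: 12, 27, 52, 72, 109, 132, 152, 164
n = 164; position = n/2 = 82.
This falls in the class [307, 332): L = 307, F = 72, f = 37, h = 25.
Median ≈ 307 + ((82 − 72) / 37) × 25 = 313.7568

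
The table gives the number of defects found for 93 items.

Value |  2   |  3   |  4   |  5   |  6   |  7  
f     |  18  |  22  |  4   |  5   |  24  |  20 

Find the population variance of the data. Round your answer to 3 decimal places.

Values: 2, 3, 4, 5, 6, 7
n = 93, Σfx = 427, mean = 4.5914
Σfx² = 2303
Σf(x − x̄)² = Σfx² − (Σfx)²/n = 2303 − 427²/93 = 342.4731
Population variance = 342.4731 / 93 = 3.6825

3.683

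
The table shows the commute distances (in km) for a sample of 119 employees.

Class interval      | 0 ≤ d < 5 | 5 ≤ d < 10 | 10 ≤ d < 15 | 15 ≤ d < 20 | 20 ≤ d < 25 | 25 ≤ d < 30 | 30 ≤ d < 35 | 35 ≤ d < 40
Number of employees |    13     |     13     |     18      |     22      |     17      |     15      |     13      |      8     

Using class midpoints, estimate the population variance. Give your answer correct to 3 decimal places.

104.770

Midpoints: 2.5, 7.5, 12.5, 17.5, 22.5, 27.5, 32.5, 37.5
n = 119, Σfm = 2257.5, mean = 18.9706
Σfm² = 55293.75
Σf(m − x̄)² = Σfm² − (Σfm)²/n = 55293.75 − 2257.5²/119 = 12467.6471
Population variance = 12467.6471 / 119 = 104.7701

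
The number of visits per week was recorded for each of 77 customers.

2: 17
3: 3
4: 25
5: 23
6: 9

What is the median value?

4

Cumulative frequencies: 17, 20, 45, 68, 77
n = 77, so the median is the value in position (n+1)/2 = 39.
Position 39 falls at value 4.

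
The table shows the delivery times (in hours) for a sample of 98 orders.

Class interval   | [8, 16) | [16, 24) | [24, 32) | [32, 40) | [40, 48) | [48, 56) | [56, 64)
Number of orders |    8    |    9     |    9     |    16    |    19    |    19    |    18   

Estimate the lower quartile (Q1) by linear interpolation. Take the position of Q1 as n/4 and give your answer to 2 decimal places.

30.67

Cumulative frequencies: 8, 17, 26, 42, 61, 80, 98
n = 98; position = n/4 = 24.5.
This falls in the class [24, 32): L = 24, F = 17, f = 9, h = 8.
Lower quartile ≈ 24 + ((24.5 − 17) / 9) × 8 = 30.6667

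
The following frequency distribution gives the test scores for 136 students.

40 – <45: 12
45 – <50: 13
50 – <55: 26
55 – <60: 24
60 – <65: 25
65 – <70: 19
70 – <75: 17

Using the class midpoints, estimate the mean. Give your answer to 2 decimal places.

58.46

Midpoints: 42.5, 47.5, 52.5, 57.5, 62.5, 67.5, 72.5
Σfm = 12×42.5 + 13×47.5 + 26×52.5 + 24×57.5 + 25×62.5 + 19×67.5 + 17×72.5 = 7950
n = Σf = 136
Mean = 7950 / 136 = 58.4559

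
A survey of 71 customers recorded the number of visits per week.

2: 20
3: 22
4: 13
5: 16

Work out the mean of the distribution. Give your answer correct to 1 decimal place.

3.4

Values: 2, 3, 4, 5
Σfx = 20×2 + 22×3 + 13×4 + 16×5 = 238
n = Σf = 71
Mean = 238 / 71 = 3.3521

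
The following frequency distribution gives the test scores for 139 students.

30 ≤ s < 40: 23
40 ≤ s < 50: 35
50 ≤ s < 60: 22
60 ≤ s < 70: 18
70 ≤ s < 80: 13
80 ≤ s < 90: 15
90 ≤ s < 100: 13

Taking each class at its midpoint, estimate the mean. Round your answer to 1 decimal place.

Midpoints: 35, 45, 55, 65, 75, 85, 95
Σfm = 23×35 + 35×45 + 22×55 + 18×65 + 13×75 + 15×85 + 13×95 = 8245
n = Σf = 139
Mean = 8245 / 139 = 59.3165

59.3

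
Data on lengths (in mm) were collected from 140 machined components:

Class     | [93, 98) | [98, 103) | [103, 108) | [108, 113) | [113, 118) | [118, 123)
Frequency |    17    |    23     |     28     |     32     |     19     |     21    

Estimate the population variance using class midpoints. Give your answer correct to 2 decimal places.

Midpoints: 95.5, 100.5, 105.5, 110.5, 115.5, 120.5
n = 140, Σfm = 15150, mean = 108.2143
Σfm² = 1648115
Σf(m − x̄)² = Σfm² − (Σfm)²/n = 1648115 − 15150²/140 = 8668.5714
Population variance = 8668.5714 / 140 = 61.9184

61.92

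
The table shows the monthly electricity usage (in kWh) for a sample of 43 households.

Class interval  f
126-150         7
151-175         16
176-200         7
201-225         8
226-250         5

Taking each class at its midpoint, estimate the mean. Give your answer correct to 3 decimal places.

Midpoints: 138, 163, 188, 213, 238
Σfm = 7×138 + 16×163 + 7×188 + 8×213 + 5×238 = 7784
n = Σf = 43
Mean = 7784 / 43 = 181.0233

181.023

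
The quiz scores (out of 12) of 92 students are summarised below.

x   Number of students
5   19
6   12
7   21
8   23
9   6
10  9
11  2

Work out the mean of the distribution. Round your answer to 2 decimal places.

7.22

Values: 5, 6, 7, 8, 9, 10, 11
Σfx = 19×5 + 12×6 + 21×7 + 23×8 + 6×9 + 9×10 + 2×11 = 664
n = Σf = 92
Mean = 664 / 92 = 7.2174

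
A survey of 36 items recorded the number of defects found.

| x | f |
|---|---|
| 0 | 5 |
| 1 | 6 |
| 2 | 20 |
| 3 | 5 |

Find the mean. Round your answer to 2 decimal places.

Values: 0, 1, 2, 3
Σfx = 5×0 + 6×1 + 20×2 + 5×3 = 61
n = Σf = 36
Mean = 61 / 36 = 1.6944

1.69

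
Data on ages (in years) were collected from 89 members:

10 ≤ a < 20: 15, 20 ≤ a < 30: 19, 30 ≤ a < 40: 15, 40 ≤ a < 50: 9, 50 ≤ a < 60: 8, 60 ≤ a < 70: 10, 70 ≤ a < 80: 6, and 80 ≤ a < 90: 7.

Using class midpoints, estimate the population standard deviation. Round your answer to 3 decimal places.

Midpoints: 15, 25, 35, 45, 55, 65, 75, 85
n = 89, Σfm = 3765, mean = 42.3034
Σfm² = 202625
Σf(m − x̄)² = Σfm² − (Σfm)²/n = 202625 − 3765²/89 = 43352.8090
Population variance = 43352.8090 / 89 = 487.1102
Standard deviation = √487.1102 = 22.0706

22.071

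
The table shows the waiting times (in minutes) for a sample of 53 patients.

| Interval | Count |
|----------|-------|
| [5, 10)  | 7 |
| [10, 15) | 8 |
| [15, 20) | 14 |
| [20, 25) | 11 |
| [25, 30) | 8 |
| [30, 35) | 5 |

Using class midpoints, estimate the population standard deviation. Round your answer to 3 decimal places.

7.412

Midpoints: 7.5, 12.5, 17.5, 22.5, 27.5, 32.5
n = 53, Σfm = 1027.5, mean = 19.3868
Σfm² = 22831.25
Σf(m − x̄)² = Σfm² − (Σfm)²/n = 22831.25 − 1027.5²/53 = 2911.3208
Population variance = 2911.3208 / 53 = 54.9306
Standard deviation = √54.9306 = 7.4115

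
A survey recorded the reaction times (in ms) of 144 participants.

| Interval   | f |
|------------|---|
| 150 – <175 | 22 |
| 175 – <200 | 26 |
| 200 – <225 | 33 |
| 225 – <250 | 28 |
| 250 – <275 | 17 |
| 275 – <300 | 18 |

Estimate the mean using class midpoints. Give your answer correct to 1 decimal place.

220.5

Midpoints: 162.5, 187.5, 212.5, 237.5, 262.5, 287.5
Σfm = 22×162.5 + 26×187.5 + 33×212.5 + 28×237.5 + 17×262.5 + 18×287.5 = 31750
n = Σf = 144
Mean = 31750 / 144 = 220.4861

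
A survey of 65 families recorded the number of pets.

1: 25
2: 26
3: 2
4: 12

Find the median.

Cumulative frequencies: 25, 51, 53, 65
n = 65, so the median is the value in position (n+1)/2 = 33.
Position 33 falls at value 2.

2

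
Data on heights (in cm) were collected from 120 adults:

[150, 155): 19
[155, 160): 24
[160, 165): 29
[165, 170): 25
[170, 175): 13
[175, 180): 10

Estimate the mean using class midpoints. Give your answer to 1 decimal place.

Midpoints: 152.5, 157.5, 162.5, 167.5, 172.5, 177.5
Σfm = 19×152.5 + 24×157.5 + 29×162.5 + 25×167.5 + 13×172.5 + 10×177.5 = 19595
n = Σf = 120
Mean = 19595 / 120 = 163.2917

163.3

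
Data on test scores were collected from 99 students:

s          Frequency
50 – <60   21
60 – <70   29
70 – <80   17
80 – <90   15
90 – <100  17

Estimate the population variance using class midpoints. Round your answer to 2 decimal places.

193.04

Midpoints: 55, 65, 75, 85, 95
n = 99, Σfm = 7205, mean = 72.7778
Σfm² = 543475
Σf(m − x̄)² = Σfm² − (Σfm)²/n = 543475 − 7205²/99 = 19111.1111
Population variance = 19111.1111 / 99 = 193.0415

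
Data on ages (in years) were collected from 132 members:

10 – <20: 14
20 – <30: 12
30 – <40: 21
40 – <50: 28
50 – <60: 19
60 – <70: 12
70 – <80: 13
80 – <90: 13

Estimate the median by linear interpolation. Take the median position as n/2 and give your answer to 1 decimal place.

46.8

Cumulative frequencies: 14, 26, 47, 75, 94, 106, 119, 132
n = 132; position = n/2 = 66.
This falls in the class 40 – <50: L = 40, F = 47, f = 28, h = 10.
Median ≈ 40 + ((66 − 47) / 28) × 10 = 46.7857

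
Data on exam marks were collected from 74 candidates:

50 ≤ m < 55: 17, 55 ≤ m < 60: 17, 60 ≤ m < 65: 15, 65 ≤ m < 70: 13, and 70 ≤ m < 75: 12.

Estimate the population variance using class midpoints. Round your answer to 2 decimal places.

Midpoints: 52.5, 57.5, 62.5, 67.5, 72.5
n = 74, Σfm = 4555, mean = 61.5541
Σfm² = 283962.5
Σf(m − x̄)² = Σfm² − (Σfm)²/n = 283962.5 − 4555²/74 = 3583.7838
Population variance = 3583.7838 / 74 = 48.4295

48.43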